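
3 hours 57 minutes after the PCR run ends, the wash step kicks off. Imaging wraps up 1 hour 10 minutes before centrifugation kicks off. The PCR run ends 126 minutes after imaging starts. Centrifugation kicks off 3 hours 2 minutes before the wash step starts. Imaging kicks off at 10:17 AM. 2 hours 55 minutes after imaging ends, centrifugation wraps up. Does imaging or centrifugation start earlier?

The PCR run ends at 10:17 AM + 126 min = 12:23 PM.
The wash step starts at 12:23 PM + 237 min = 4:20 PM.
Centrifugation starts at 4:20 PM − 182 min = 1:18 PM.
Imaging starts at 10:17 AM and centrifugation starts at 1:18 PM, so imaging is first.

imaging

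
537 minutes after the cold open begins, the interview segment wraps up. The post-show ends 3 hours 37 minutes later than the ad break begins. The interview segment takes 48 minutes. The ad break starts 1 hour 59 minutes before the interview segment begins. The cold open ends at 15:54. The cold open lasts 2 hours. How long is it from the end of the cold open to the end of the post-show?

7 h 47 min

The cold open starts at 15:54 − 120 min = 13:54.
The interview segment ends at 13:54 + 537 min = 22:51.
The interview segment starts at 22:51 − 48 min = 22:03.
The ad break starts at 22:03 − 119 min = 20:04.
The post-show ends at 20:04 + 217 min = 23:41.
From 15:54 to 23:41 is 7 h 47 min.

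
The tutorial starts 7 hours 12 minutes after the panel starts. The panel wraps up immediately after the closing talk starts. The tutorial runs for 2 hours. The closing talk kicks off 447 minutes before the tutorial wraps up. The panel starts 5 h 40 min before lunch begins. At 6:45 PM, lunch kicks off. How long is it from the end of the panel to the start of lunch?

The panel starts at 6:45 PM − 340 min = 1:05 PM.
The tutorial starts at 1:05 PM + 432 min = 8:17 PM.
The tutorial ends at 8:17 PM + 120 min = 10:17 PM.
The closing talk starts at 10:17 PM − 447 min = 2:50 PM.
So the panel ends at 2:50 PM.
From 2:50 PM to 6:45 PM is 3 h 55 min.

3 h 55 min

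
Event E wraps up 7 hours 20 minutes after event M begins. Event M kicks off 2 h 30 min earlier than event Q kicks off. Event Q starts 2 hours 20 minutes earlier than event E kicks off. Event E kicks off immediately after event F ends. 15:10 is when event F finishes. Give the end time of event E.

17:40

Event E starts at 15:10.
Event Q starts at 15:10 − 140 min = 12:50.
Event M starts at 12:50 − 150 min = 10:20.
Event E ends at 10:20 + 440 min = 17:40.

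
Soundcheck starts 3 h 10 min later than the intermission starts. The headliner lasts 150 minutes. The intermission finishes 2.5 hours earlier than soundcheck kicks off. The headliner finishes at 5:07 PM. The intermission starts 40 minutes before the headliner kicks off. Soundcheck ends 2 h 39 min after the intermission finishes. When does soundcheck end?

5:16 PM

The headliner starts at 5:07 PM − 150 min = 2:37 PM.
The intermission starts at 2:37 PM − 40 min = 1:57 PM.
Soundcheck starts at 1:57 PM + 190 min = 5:07 PM.
The intermission ends at 5:07 PM − 150 min = 2:37 PM.
Soundcheck ends at 2:37 PM + 159 min = 5:16 PM.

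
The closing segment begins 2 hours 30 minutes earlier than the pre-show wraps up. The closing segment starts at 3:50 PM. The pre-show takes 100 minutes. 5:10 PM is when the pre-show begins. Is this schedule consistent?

No

The pre-show ends at 5:10 PM + 100 min = 6:50 PM.
The closing segment starts at 6:50 PM − 150 min = 4:20 PM.
But the closing segment is also said to start at 3:50 PM — a 30-minute conflict.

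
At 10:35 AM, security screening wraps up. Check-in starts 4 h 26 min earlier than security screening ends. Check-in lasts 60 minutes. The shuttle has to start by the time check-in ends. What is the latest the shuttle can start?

Check-in starts at 10:35 AM − 266 min = 6:09 AM.
Check-in ends at 6:09 AM + 60 min = 7:09 AM.
The shuttle is bounded by check-in, so the latest it can start is 7:09 AM.

7:09 AM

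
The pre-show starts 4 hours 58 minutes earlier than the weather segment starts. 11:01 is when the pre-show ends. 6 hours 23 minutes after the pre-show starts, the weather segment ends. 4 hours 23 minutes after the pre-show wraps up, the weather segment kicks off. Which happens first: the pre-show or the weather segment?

the pre-show

The weather segment starts at 11:01 + 263 min = 15:24.
The pre-show starts at 15:24 − 298 min = 10:26.
The pre-show starts at 10:26 and the weather segment starts at 15:24, so the pre-show is first.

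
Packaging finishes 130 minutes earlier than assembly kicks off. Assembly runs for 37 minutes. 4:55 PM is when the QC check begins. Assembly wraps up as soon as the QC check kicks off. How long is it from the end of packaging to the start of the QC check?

2 hours 47 minutes

Assembly ends at 4:55 PM.
Assembly starts at 4:55 PM − 37 min = 4:18 PM.
Packaging ends at 4:18 PM − 130 min = 2:08 PM.
From 2:08 PM to 4:55 PM is 2 hours 47 minutes.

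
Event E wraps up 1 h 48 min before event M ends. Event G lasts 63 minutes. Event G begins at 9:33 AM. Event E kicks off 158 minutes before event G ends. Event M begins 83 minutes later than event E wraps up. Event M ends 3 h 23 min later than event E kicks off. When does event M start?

10:56 AM

Event G ends at 9:33 AM + 63 min = 10:36 AM.
Event E starts at 10:36 AM − 158 min = 7:58 AM.
Event M ends at 7:58 AM + 203 min = 11:21 AM.
Event E ends at 11:21 AM − 108 min = 9:33 AM.
Event M starts at 9:33 AM + 83 min = 10:56 AM.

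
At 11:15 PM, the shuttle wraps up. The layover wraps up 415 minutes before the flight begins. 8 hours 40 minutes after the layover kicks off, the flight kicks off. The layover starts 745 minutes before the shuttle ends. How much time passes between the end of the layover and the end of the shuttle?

10 hours 40 minutes

The layover starts at 11:15 PM − 745 min = 10:50 AM.
The flight starts at 10:50 AM + 520 min = 7:30 PM.
The layover ends at 7:30 PM − 415 min = 12:35 PM.
From 12:35 PM to 11:15 PM is 10 hours 40 minutes.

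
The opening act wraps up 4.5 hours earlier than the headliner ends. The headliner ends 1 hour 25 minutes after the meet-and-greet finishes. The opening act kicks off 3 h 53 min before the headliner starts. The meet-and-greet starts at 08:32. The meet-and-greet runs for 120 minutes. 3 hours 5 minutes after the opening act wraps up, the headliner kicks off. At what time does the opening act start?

The meet-and-greet ends at 08:32 + 120 min = 10:32.
The headliner ends at 10:32 + 85 min = 11:57.
The opening act ends at 11:57 − 270 min = 07:27.
The headliner starts at 07:27 + 185 min = 10:32.
The opening act starts at 10:32 − 233 min = 06:39.

06:39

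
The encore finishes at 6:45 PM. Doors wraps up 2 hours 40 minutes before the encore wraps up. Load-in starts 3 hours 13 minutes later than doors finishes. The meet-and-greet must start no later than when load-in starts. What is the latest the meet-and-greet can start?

Doors ends at 6:45 PM − 160 min = 4:05 PM.
Load-in starts at 4:05 PM + 193 min = 7:18 PM.
The meet-and-greet is bounded by load-in, so the latest it can start is 7:18 PM.

7:18 PM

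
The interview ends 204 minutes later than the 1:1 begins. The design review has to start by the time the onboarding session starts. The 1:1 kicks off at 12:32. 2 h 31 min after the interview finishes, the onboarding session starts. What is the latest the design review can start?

18:27

The interview ends at 12:32 + 204 min = 15:56.
The onboarding session starts at 15:56 + 151 min = 18:27.
The design review is bounded by the onboarding session, so the latest it can start is 18:27.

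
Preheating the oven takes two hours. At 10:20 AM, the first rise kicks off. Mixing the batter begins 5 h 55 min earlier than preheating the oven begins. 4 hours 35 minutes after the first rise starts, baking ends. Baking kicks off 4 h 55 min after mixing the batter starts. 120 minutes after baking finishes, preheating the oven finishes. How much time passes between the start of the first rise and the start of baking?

Baking ends at 10:20 AM + 275 min = 2:55 PM.
Preheating the oven ends at 2:55 PM + 120 min = 4:55 PM.
Preheating the oven starts at 4:55 PM − 120 min = 2:55 PM.
Mixing the batter starts at 2:55 PM − 355 min = 9:00 AM.
Baking starts at 9:00 AM + 295 min = 1:55 PM.
From 10:20 AM to 1:55 PM is 215 minutes.

215 minutes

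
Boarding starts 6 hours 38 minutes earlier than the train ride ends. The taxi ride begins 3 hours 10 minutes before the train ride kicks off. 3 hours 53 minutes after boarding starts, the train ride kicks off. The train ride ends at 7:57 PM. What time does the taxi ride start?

Boarding starts at 7:57 PM − 398 min = 1:19 PM.
The train ride starts at 1:19 PM + 233 min = 5:12 PM.
The taxi ride starts at 5:12 PM − 190 min = 2:02 PM.

2:02 PM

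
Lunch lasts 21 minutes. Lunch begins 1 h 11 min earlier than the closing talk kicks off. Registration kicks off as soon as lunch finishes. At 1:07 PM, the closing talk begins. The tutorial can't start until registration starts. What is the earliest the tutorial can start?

12:17 PM

Lunch starts at 1:07 PM − 71 min = 11:56 AM.
Lunch ends at 11:56 AM + 21 min = 12:17 PM.
So registration starts at 12:17 PM.
The tutorial is bounded by registration, so the earliest it can start is 12:17 PM.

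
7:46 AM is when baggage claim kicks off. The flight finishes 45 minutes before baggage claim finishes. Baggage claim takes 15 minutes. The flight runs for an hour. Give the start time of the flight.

6:16 AM

Baggage claim ends at 7:46 AM + 15 min = 8:01 AM.
The flight ends at 8:01 AM − 45 min = 7:16 AM.
The flight starts at 7:16 AM − 60 min = 6:16 AM.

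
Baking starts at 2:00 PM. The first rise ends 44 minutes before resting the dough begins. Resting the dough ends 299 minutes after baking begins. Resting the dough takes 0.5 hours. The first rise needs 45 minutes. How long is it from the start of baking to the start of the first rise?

3 hours

Resting the dough ends at 2:00 PM + 299 min = 6:59 PM.
Resting the dough starts at 6:59 PM − 30 min = 6:29 PM.
The first rise ends at 6:29 PM − 44 min = 5:45 PM.
The first rise starts at 5:45 PM − 45 min = 5:00 PM.
From 2:00 PM to 5:00 PM is 3 hours.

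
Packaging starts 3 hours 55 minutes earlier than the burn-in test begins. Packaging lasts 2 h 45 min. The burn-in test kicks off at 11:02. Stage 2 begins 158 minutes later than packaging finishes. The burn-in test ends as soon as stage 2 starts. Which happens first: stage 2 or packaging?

Packaging starts at 11:02 − 235 min = 07:07.
Packaging ends at 07:07 + 165 min = 09:52.
Stage 2 starts at 09:52 + 158 min = 12:30.
Stage 2 starts at 12:30 and packaging starts at 07:07, so packaging is first.

packaging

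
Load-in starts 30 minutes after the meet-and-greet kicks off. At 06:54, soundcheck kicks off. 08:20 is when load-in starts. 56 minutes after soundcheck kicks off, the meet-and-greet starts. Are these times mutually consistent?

Yes

The meet-and-greet starts at 06:54 + 56 min = 07:50.
Load-in starts at 07:50 + 30 min = 08:20.
That matches the stated 08:20, so the schedule is consistent.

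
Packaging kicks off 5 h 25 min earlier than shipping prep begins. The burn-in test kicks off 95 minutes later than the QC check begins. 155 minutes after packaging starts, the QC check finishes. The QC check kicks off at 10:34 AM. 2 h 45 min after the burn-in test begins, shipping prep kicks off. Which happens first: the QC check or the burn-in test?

The burn-in test starts at 10:34 AM + 95 min = 12:09 PM.
The QC check starts at 10:34 AM and the burn-in test starts at 12:09 PM, so the QC check is first.

the QC check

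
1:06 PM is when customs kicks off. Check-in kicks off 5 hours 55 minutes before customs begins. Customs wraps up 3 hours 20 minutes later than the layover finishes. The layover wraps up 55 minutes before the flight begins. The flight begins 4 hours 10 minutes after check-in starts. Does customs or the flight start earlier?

the flight

Check-in starts at 1:06 PM − 355 min = 7:11 AM.
The flight starts at 7:11 AM + 250 min = 11:21 AM.
Customs starts at 1:06 PM and the flight starts at 11:21 AM, so the flight is first.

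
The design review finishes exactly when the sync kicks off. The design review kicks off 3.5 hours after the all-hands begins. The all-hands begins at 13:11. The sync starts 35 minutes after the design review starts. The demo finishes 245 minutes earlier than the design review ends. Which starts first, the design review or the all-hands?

the all-hands

The design review starts at 13:11 + 210 min = 16:41.
The design review starts at 16:41 and the all-hands starts at 13:11, so the all-hands is first.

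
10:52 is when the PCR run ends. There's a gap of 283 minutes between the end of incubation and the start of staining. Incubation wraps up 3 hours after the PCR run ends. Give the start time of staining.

Incubation ends at 10:52 + 180 min = 13:52.
Staining starts at 13:52 + 283 min = 18:35.

18:35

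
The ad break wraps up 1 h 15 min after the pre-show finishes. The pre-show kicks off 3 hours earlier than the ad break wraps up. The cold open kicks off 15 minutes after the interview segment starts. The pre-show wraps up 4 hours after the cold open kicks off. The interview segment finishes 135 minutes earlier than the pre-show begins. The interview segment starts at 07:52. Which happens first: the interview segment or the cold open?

the interview segment

The cold open starts at 07:52 + 15 min = 08:07.
The interview segment starts at 07:52 and the cold open starts at 08:07, so the interview segment is first.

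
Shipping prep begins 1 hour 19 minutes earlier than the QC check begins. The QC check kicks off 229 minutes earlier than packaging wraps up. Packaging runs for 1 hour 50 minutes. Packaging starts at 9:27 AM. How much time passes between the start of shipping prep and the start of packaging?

3 hours 18 minutes

Packaging ends at 9:27 AM + 110 min = 11:17 AM.
The QC check starts at 11:17 AM − 229 min = 7:28 AM.
Shipping prep starts at 7:28 AM − 79 min = 6:09 AM.
From 6:09 AM to 9:27 AM is 3 hours 18 minutes.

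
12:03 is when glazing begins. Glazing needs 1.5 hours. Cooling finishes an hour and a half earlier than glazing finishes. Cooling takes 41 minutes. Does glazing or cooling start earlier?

Glazing ends at 12:03 + 90 min = 13:33.
Cooling ends at 13:33 − 90 min = 12:03.
Cooling starts at 12:03 − 41 min = 11:22.
Glazing starts at 12:03 and cooling starts at 11:22, so cooling is first.

cooling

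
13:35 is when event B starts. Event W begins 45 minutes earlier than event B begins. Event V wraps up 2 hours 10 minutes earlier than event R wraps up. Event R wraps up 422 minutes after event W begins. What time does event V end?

Event W starts at 13:35 − 45 min = 12:50.
Event R ends at 12:50 + 422 min = 19:52.
Event V ends at 19:52 − 130 min = 17:42.

17:42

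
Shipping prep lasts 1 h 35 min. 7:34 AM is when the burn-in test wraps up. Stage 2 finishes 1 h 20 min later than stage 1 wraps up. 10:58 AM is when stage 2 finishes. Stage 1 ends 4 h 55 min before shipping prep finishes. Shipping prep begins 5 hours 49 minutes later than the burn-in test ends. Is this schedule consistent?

No

Shipping prep starts at 7:34 AM + 349 min = 1:23 PM.
Shipping prep ends at 1:23 PM + 95 min = 2:58 PM.
Stage 1 ends at 2:58 PM − 295 min = 10:03 AM.
Stage 2 ends at 10:03 AM + 80 min = 11:23 AM.
But stage 2 is also said to end at 10:58 AM — a 25-minute conflict.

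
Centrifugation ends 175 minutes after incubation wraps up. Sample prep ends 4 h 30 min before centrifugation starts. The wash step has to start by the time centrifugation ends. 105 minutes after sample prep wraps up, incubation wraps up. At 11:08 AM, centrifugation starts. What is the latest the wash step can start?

11:18 AM

Sample prep ends at 11:08 AM − 270 min = 6:38 AM.
Incubation ends at 6:38 AM + 105 min = 8:23 AM.
Centrifugation ends at 8:23 AM + 175 min = 11:18 AM.
The wash step is bounded by centrifugation, so the latest it can start is 11:18 AM.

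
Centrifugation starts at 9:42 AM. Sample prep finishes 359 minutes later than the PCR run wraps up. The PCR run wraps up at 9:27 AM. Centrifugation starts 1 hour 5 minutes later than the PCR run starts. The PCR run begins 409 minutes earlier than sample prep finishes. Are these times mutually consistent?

Sample prep ends at 9:27 AM + 359 min = 3:26 PM.
The PCR run starts at 3:26 PM − 409 min = 8:37 AM.
Centrifugation starts at 8:37 AM + 65 min = 9:42 AM.
That matches the stated 9:42 AM, so the schedule is consistent.

Yes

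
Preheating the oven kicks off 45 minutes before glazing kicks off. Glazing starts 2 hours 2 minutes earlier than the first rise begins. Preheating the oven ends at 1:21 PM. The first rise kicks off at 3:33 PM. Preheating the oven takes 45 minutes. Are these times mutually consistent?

Glazing starts at 3:33 PM − 122 min = 1:31 PM.
Preheating the oven starts at 1:31 PM − 45 min = 12:46 PM.
Preheating the oven ends at 12:46 PM + 45 min = 1:31 PM.
But preheating the oven is also said to end at 1:21 PM — a 10-minute conflict.

No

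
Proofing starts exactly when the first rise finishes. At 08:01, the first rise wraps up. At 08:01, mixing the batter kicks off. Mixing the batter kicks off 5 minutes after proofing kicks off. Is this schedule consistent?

No

Proofing starts at 08:01.
Mixing the batter starts at 08:01 + 5 min = 08:06.
But mixing the batter is also said to start at 08:01 — a 5-minute conflict.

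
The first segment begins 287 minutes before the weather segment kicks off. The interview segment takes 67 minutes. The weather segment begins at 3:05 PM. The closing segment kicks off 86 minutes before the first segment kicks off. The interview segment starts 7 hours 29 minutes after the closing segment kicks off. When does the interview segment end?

5:28 PM

The first segment starts at 3:05 PM − 287 min = 10:18 AM.
The closing segment starts at 10:18 AM − 86 min = 8:52 AM.
The interview segment starts at 8:52 AM + 449 min = 4:21 PM.
The interview segment ends at 4:21 PM + 67 min = 5:28 PM.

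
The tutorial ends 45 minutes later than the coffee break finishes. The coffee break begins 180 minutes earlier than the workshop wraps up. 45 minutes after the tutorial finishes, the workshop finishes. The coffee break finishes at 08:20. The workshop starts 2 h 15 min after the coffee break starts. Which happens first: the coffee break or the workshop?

the coffee break

The tutorial ends at 08:20 + 45 min = 09:05.
The workshop ends at 09:05 + 45 min = 09:50.
The coffee break starts at 09:50 − 180 min = 06:50.
The workshop starts at 06:50 + 135 min = 09:05.
The coffee break starts at 06:50 and the workshop starts at 09:05, so the coffee break is first.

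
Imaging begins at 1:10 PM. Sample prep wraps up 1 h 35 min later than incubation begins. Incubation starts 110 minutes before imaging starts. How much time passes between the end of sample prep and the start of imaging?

15 minutes

Incubation starts at 1:10 PM − 110 min = 11:20 AM.
Sample prep ends at 11:20 AM + 95 min = 12:55 PM.
From 12:55 PM to 1:10 PM is 15 minutes.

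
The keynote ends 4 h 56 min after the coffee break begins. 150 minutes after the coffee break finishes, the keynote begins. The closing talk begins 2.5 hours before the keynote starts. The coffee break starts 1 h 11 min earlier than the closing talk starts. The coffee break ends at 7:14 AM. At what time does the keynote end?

10:59 AM

The keynote starts at 7:14 AM + 150 min = 9:44 AM.
The closing talk starts at 9:44 AM − 150 min = 7:14 AM.
The coffee break starts at 7:14 AM − 71 min = 6:03 AM.
The keynote ends at 6:03 AM + 296 min = 10:59 AM.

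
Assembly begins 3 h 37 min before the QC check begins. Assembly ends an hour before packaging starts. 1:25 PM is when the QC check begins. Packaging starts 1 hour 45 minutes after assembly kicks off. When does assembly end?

10:33 AM

Assembly starts at 1:25 PM − 217 min = 9:48 AM.
Packaging starts at 9:48 AM + 105 min = 11:33 AM.
Assembly ends at 11:33 AM − 60 min = 10:33 AM.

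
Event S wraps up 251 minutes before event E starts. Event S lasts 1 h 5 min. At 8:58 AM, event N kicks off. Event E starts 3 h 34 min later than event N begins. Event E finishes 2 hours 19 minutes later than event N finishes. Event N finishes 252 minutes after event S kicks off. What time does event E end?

Event E starts at 8:58 AM + 214 min = 12:32 PM.
Event S ends at 12:32 PM − 251 min = 8:21 AM.
Event S starts at 8:21 AM − 65 min = 7:16 AM.
Event N ends at 7:16 AM + 252 min = 11:28 AM.
Event E ends at 11:28 AM + 139 min = 1:47 PM.

1:47 PM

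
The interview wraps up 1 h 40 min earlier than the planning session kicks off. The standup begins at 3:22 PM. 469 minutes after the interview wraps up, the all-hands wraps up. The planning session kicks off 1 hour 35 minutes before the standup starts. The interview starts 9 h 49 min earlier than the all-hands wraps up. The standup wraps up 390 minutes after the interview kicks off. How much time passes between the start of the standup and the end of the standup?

The planning session starts at 3:22 PM − 95 min = 1:47 PM.
The interview ends at 1:47 PM − 100 min = 12:07 PM.
The all-hands ends at 12:07 PM + 469 min = 7:56 PM.
The interview starts at 7:56 PM − 589 min = 10:07 AM.
The standup ends at 10:07 AM + 390 min = 4:37 PM.
From 3:22 PM to 4:37 PM is 1 hour 15 minutes.

1 hour 15 minutes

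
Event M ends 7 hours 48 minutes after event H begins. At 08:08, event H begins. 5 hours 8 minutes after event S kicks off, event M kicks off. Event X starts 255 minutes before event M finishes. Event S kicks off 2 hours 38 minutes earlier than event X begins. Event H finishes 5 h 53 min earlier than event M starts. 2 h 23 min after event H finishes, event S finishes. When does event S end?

Event M ends at 08:08 + 468 min = 15:56.
Event X starts at 15:56 − 255 min = 11:41.
Event S starts at 11:41 − 158 min = 09:03.
Event M starts at 09:03 + 308 min = 14:11.
Event H ends at 14:11 − 353 min = 08:18.
Event S ends at 08:18 + 143 min = 10:41.

10:41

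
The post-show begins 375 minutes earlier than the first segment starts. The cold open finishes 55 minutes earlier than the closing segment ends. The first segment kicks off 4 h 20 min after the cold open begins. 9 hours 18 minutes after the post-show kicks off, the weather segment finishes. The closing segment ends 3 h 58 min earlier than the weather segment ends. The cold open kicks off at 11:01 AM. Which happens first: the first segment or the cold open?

the cold open

The first segment starts at 11:01 AM + 260 min = 3:21 PM.
The first segment starts at 3:21 PM and the cold open starts at 11:01 AM, so the cold open is first.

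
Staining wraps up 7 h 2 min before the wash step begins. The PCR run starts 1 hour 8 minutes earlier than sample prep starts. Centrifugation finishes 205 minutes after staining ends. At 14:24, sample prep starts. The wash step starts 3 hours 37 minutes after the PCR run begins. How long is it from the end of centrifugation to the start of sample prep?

68 minutes

The PCR run starts at 14:24 − 68 min = 13:16.
The wash step starts at 13:16 + 217 min = 16:53.
Staining ends at 16:53 − 422 min = 09:51.
Centrifugation ends at 09:51 + 205 min = 13:16.
From 13:16 to 14:24 is 68 minutes.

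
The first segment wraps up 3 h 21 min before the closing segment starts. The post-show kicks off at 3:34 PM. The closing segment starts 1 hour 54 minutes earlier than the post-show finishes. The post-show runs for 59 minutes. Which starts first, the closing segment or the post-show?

the closing segment

The post-show ends at 3:34 PM + 59 min = 4:33 PM.
The closing segment starts at 4:33 PM − 114 min = 2:39 PM.
The closing segment starts at 2:39 PM and the post-show starts at 3:34 PM, so the closing segment is first.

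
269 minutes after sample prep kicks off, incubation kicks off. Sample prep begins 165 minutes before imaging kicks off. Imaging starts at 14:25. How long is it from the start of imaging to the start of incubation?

Sample prep starts at 14:25 − 165 min = 11:40.
Incubation starts at 11:40 + 269 min = 16:09.
From 14:25 to 16:09 is 1 hour 44 minutes.

1 hour 44 minutes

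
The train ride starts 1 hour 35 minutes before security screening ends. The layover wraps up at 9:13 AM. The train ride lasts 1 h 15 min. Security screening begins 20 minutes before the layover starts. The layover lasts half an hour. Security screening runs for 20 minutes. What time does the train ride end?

8:23 AM

The layover starts at 9:13 AM − 30 min = 8:43 AM.
Security screening starts at 8:43 AM − 20 min = 8:23 AM.
Security screening ends at 8:23 AM + 20 min = 8:43 AM.
The train ride starts at 8:43 AM − 95 min = 7:08 AM.
The train ride ends at 7:08 AM + 75 min = 8:23 AM.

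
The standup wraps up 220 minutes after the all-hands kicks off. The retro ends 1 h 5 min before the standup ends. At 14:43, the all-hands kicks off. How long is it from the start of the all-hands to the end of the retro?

2 hours 35 minutes

The standup ends at 14:43 + 220 min = 18:23.
The retro ends at 18:23 − 65 min = 17:18.
From 14:43 to 17:18 is 2 hours 35 minutes.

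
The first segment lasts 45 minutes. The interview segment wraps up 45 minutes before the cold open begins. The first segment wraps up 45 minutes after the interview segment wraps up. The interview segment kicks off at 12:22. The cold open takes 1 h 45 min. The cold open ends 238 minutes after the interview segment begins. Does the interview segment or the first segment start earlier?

the interview segment

The cold open ends at 12:22 + 238 min = 16:20.
The cold open starts at 16:20 − 105 min = 14:35.
The interview segment ends at 14:35 − 45 min = 13:50.
The first segment ends at 13:50 + 45 min = 14:35.
The first segment starts at 14:35 − 45 min = 13:50.
The interview segment starts at 12:22 and the first segment starts at 13:50, so the interview segment is first.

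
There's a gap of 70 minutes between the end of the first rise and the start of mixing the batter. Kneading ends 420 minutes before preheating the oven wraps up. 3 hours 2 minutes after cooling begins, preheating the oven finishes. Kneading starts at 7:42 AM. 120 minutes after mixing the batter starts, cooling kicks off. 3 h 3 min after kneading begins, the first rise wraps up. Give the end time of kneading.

9:57 AM

The first rise ends at 7:42 AM + 183 min = 10:45 AM.
Mixing the batter starts at 10:45 AM + 70 min = 11:55 AM.
Cooling starts at 11:55 AM + 120 min = 1:55 PM.
Preheating the oven ends at 1:55 PM + 182 min = 4:57 PM.
Kneading ends at 4:57 PM − 420 min = 9:57 AM.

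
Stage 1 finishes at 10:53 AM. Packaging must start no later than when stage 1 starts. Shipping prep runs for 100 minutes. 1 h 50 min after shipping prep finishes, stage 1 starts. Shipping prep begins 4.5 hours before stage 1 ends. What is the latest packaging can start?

9:53 AM

Shipping prep starts at 10:53 AM − 270 min = 6:23 AM.
Shipping prep ends at 6:23 AM + 100 min = 8:03 AM.
Stage 1 starts at 8:03 AM + 110 min = 9:53 AM.
Packaging is bounded by stage 1, so the latest it can start is 9:53 AM.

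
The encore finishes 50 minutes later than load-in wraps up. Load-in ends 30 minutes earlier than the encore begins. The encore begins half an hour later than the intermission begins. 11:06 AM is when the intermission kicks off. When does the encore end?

11:56 AM

The encore starts at 11:06 AM + 30 min = 11:36 AM.
Load-in ends at 11:36 AM − 30 min = 11:06 AM.
The encore ends at 11:06 AM + 50 min = 11:56 AM.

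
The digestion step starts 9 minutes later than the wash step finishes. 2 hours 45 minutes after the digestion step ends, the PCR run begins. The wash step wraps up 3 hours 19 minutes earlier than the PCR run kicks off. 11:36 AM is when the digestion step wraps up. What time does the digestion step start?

The PCR run starts at 11:36 AM + 165 min = 2:21 PM.
The wash step ends at 2:21 PM − 199 min = 11:02 AM.
The digestion step starts at 11:02 AM + 9 min = 11:11 AM.

11:11 AM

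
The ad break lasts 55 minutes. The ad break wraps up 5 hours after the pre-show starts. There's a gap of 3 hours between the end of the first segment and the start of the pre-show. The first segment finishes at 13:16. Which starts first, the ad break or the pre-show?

the pre-show

The pre-show starts at 13:16 + 180 min = 16:16.
The ad break ends at 16:16 + 300 min = 21:16.
The ad break starts at 21:16 − 55 min = 20:21.
The ad break starts at 20:21 and the pre-show starts at 16:16, so the pre-show is first.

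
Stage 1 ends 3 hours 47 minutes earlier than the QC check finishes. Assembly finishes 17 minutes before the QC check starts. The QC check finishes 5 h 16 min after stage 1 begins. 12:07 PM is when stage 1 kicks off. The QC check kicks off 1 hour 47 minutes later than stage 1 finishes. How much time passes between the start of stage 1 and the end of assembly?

The QC check ends at 12:07 PM + 316 min = 5:23 PM.
Stage 1 ends at 5:23 PM − 227 min = 1:36 PM.
The QC check starts at 1:36 PM + 107 min = 3:23 PM.
Assembly ends at 3:23 PM − 17 min = 3:06 PM.
From 12:07 PM to 3:06 PM is 179 minutes.

179 minutes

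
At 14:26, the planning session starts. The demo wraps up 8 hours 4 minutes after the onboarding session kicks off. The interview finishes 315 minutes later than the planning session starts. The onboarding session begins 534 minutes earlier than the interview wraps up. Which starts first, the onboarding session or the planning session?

the onboarding session

The interview ends at 14:26 + 315 min = 19:41.
The onboarding session starts at 19:41 − 534 min = 10:47.
The onboarding session starts at 10:47 and the planning session starts at 14:26, so the onboarding session is first.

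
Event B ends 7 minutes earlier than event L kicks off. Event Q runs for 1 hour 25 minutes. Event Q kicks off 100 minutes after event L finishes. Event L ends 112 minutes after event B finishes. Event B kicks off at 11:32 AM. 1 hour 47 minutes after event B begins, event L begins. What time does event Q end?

Event L starts at 11:32 AM + 107 min = 1:19 PM.
Event B ends at 1:19 PM − 7 min = 1:12 PM.
Event L ends at 1:12 PM + 112 min = 3:04 PM.
Event Q starts at 3:04 PM + 100 min = 4:44 PM.
Event Q ends at 4:44 PM + 85 min = 6:09 PM.

6:09 PM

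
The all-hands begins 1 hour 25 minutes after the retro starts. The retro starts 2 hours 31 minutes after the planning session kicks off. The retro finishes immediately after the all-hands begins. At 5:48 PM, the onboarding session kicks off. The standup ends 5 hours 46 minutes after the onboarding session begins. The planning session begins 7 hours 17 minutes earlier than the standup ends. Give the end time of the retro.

8:13 PM

The standup ends at 5:48 PM + 346 min = 11:34 PM.
The planning session starts at 11:34 PM − 437 min = 4:17 PM.
The retro starts at 4:17 PM + 151 min = 6:48 PM.
The all-hands starts at 6:48 PM + 85 min = 8:13 PM.
So the retro ends at 8:13 PM.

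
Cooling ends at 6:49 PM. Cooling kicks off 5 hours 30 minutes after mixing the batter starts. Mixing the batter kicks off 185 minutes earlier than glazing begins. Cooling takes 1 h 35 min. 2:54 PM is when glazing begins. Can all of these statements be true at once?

Mixing the batter starts at 2:54 PM − 185 min = 11:49 AM.
Cooling starts at 11:49 AM + 330 min = 5:19 PM.
Cooling ends at 5:19 PM + 95 min = 6:54 PM.
But cooling is also said to end at 6:49 PM — a 5-minute conflict.

No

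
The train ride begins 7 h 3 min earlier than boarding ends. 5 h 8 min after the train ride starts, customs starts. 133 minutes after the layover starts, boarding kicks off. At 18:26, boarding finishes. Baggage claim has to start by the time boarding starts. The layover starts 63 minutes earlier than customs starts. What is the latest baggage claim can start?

The train ride starts at 18:26 − 423 min = 11:23.
Customs starts at 11:23 + 308 min = 16:31.
The layover starts at 16:31 − 63 min = 15:28.
Boarding starts at 15:28 + 133 min = 17:41.
Baggage claim is bounded by boarding, so the latest it can start is 17:41.

17:41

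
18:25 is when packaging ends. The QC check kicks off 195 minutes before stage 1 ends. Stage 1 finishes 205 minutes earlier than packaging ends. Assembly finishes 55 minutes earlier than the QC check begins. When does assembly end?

Stage 1 ends at 18:25 − 205 min = 15:00.
The QC check starts at 15:00 − 195 min = 11:45.
Assembly ends at 11:45 − 55 min = 10:50.

10:50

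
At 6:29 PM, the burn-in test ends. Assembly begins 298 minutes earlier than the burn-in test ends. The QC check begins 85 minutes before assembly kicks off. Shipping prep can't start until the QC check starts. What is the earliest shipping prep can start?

Assembly starts at 6:29 PM − 298 min = 1:31 PM.
The QC check starts at 1:31 PM − 85 min = 12:06 PM.
Shipping prep is bounded by the QC check, so the earliest it can start is 12:06 PM.

12:06 PM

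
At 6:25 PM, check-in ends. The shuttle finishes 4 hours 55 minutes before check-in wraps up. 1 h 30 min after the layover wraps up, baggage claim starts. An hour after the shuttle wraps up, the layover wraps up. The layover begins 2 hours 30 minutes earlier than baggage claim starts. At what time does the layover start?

1:30 PM

The shuttle ends at 6:25 PM − 295 min = 1:30 PM.
The layover ends at 1:30 PM + 60 min = 2:30 PM.
Baggage claim starts at 2:30 PM + 90 min = 4:00 PM.
The layover starts at 4:00 PM − 150 min = 1:30 PM.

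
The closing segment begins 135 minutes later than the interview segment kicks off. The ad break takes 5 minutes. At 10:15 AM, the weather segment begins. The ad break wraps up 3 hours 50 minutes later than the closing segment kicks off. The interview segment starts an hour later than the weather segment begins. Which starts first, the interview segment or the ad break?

The interview segment starts at 10:15 AM + 60 min = 11:15 AM.
The closing segment starts at 11:15 AM + 135 min = 1:30 PM.
The ad break ends at 1:30 PM + 230 min = 5:20 PM.
The ad break starts at 5:20 PM − 5 min = 5:15 PM.
The interview segment starts at 11:15 AM and the ad break starts at 5:15 PM, so the interview segment is first.

the interview segment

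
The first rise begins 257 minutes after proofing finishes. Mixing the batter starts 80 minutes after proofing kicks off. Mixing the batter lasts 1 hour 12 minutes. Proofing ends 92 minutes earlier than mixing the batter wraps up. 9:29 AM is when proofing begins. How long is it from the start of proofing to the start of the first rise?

Mixing the batter starts at 9:29 AM + 80 min = 10:49 AM.
Mixing the batter ends at 10:49 AM + 72 min = 12:01 PM.
Proofing ends at 12:01 PM − 92 min = 10:29 AM.
The first rise starts at 10:29 AM + 257 min = 2:46 PM.
From 9:29 AM to 2:46 PM is 5 hours 17 minutes.

5 hours 17 minutes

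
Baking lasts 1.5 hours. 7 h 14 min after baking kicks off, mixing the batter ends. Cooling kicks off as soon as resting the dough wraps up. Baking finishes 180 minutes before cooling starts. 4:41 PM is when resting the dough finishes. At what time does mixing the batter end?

Cooling starts at 4:41 PM.
Baking ends at 4:41 PM − 180 min = 1:41 PM.
Baking starts at 1:41 PM − 90 min = 12:11 PM.
Mixing the batter ends at 12:11 PM + 434 min = 7:25 PM.

7:25 PM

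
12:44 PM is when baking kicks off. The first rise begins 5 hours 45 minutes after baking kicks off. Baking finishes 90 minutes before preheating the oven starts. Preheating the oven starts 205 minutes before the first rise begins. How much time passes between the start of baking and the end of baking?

50 minutes

The first rise starts at 12:44 PM + 345 min = 6:29 PM.
Preheating the oven starts at 6:29 PM − 205 min = 3:04 PM.
Baking ends at 3:04 PM − 90 min = 1:34 PM.
From 12:44 PM to 1:34 PM is 50 minutes.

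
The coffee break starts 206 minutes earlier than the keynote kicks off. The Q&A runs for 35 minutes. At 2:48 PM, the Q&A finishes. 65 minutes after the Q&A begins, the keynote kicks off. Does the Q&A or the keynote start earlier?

The Q&A starts at 2:48 PM − 35 min = 2:13 PM.
The keynote starts at 2:13 PM + 65 min = 3:18 PM.
The Q&A starts at 2:13 PM and the keynote starts at 3:18 PM, so the Q&A is first.

the Q&A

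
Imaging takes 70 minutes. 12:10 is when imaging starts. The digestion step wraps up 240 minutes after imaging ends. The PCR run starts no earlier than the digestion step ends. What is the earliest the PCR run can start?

17:20

Imaging ends at 12:10 + 70 min = 13:20.
The digestion step ends at 13:20 + 240 min = 17:20.
The PCR run is bounded by the digestion step, so the earliest it can start is 17:20.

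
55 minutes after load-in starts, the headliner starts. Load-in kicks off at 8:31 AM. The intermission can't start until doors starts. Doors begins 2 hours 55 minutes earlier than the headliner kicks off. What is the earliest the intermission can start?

6:31 AM

The headliner starts at 8:31 AM + 55 min = 9:26 AM.
Doors starts at 9:26 AM − 175 min = 6:31 AM.
The intermission is bounded by doors, so the earliest it can start is 6:31 AM.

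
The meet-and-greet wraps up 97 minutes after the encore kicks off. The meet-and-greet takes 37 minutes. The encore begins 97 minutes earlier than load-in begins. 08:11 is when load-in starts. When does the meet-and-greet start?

07:34

The encore starts at 08:11 − 97 min = 06:34.
The meet-and-greet ends at 06:34 + 97 min = 08:11.
The meet-and-greet starts at 08:11 − 37 min = 07:34.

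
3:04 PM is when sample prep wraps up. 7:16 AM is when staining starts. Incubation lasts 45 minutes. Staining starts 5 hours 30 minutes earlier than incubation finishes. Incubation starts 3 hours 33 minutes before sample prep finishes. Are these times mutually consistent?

Incubation starts at 3:04 PM − 213 min = 11:31 AM.
Incubation ends at 11:31 AM + 45 min = 12:16 PM.
Staining starts at 12:16 PM − 330 min = 6:46 AM.
But staining is also said to start at 7:16 AM — a 30-minute conflict.

No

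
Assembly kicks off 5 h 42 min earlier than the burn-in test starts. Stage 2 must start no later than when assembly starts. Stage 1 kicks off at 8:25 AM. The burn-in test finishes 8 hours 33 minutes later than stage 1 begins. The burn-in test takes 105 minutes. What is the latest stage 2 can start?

9:31 AM

The burn-in test ends at 8:25 AM + 513 min = 4:58 PM.
The burn-in test starts at 4:58 PM − 105 min = 3:13 PM.
Assembly starts at 3:13 PM − 342 min = 9:31 AM.
Stage 2 is bounded by assembly, so the latest it can start is 9:31 AM.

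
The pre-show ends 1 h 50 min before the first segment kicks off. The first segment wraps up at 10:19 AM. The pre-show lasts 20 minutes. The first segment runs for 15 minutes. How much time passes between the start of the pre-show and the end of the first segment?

145 minutes

The first segment starts at 10:19 AM − 15 min = 10:04 AM.
The pre-show ends at 10:04 AM − 110 min = 8:14 AM.
The pre-show starts at 8:14 AM − 20 min = 7:54 AM.
From 7:54 AM to 10:19 AM is 145 minutes.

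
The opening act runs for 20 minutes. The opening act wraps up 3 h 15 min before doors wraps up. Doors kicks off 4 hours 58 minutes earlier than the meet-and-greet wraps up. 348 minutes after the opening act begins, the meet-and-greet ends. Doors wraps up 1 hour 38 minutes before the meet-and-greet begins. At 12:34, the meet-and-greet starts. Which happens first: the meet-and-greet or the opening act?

the opening act

Doors ends at 12:34 − 98 min = 10:56.
The opening act ends at 10:56 − 195 min = 07:41.
The opening act starts at 07:41 − 20 min = 07:21.
The meet-and-greet starts at 12:34 and the opening act starts at 07:21, so the opening act is first.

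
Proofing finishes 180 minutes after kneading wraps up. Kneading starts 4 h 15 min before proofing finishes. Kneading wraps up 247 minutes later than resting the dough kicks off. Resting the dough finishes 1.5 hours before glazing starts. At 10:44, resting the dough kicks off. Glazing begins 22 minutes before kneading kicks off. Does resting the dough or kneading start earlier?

Kneading ends at 10:44 + 247 min = 14:51.
Proofing ends at 14:51 + 180 min = 17:51.
Kneading starts at 17:51 − 255 min = 13:36.
Resting the dough starts at 10:44 and kneading starts at 13:36, so resting the dough is first.

resting the dough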